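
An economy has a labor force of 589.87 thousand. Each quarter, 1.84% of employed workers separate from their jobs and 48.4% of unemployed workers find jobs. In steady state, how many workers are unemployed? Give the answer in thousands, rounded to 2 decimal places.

About 21.60 thousand are unemployed in steady state.

Steady-state unemployment rate u* = s/(s+f) = 1.84/(1.84+48.4) = 0.036624.
Unemployed = u* × labor force = 0.036624 × 589.87 ≈ 21.60 thousand.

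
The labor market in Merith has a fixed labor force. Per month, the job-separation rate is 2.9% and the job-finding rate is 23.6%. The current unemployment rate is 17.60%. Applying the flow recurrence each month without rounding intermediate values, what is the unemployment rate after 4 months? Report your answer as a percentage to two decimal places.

With a fixed labor force, u_{t+1} = u_t + s·(1−u_t) − f·u_t = u_t·(1−s−f) + s.
Here 1−s−f = 0.735 and s = 0.029.
u_1 = 0.176000 × 0.735 + 0.029 = 0.158360.
u_2 = 0.158360 × 0.735 + 0.029 = 0.145395.
u_3 = 0.145395 × 0.735 + 0.029 = 0.135865.
u_4 = 0.135865 × 0.735 + 0.029 = 0.128861.

Unemployment rate after four months ≈ 12.89%.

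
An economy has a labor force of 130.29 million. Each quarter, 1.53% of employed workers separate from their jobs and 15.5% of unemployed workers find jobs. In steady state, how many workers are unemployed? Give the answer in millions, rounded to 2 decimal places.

Steady-state unemployment rate u* = s/(s+f) = 1.53/(1.53+15.5) = 0.089841.
Unemployed = u* × labor force = 0.089841 × 130.29 ≈ 11.71 million.

About 11.71 million are unemployed in steady state.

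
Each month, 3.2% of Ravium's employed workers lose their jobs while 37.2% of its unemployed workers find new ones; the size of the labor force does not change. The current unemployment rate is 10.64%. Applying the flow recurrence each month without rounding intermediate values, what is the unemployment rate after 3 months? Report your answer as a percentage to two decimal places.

With a fixed labor force, u_{t+1} = u_t + s·(1−u_t) − f·u_t = u_t·(1−s−f) + s.
Here 1−s−f = 0.596 and s = 0.032.
u_1 = 0.106400 × 0.596 + 0.032 = 0.095414.
u_2 = 0.095414 × 0.596 + 0.032 = 0.088867.
u_3 = 0.088867 × 0.596 + 0.032 = 0.084965.

Unemployment rate after three months ≈ 8.50%.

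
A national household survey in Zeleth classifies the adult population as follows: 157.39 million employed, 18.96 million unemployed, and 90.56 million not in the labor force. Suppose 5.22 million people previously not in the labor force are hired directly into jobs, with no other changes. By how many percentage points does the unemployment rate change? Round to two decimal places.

Initially, labor force = 157.39 + 18.96 = 176.35 million, so u = 18.96/176.35 = 10.75%.
After the change, employed and labor force both rise by 5.22; unemployed unchanged → E = 162.61, U = 18.96, labor force = 181.57 million.
New unemployment rate = 18.96 / 181.57 = 10.44%.
Change = 10.44% − 10.75% = −0.31 percentage points.

The unemployment rate changes by −0.31 percentage points.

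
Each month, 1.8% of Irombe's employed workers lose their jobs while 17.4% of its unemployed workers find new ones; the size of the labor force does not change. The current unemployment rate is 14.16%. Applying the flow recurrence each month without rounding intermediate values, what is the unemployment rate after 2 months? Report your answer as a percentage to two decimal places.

Unemployment rate after two months ≈ 12.50%.

With a fixed labor force, u_{t+1} = u_t + s·(1−u_t) − f·u_t = u_t·(1−s−f) + s.
Here 1−s−f = 0.808 and s = 0.018.
u_1 = 0.141600 × 0.808 + 0.018 = 0.132413.
u_2 = 0.132413 × 0.808 + 0.018 = 0.124990.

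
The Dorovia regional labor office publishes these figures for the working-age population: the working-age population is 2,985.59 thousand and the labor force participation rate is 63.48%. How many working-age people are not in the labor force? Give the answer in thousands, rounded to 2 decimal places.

About 1,090.34 thousand are not in the labor force.

Share not in the labor force = 1 − 0.6348 = 0.3652.
Not in labor force = 0.3652 × 2,985.59 ≈ 1,090.34 thousand.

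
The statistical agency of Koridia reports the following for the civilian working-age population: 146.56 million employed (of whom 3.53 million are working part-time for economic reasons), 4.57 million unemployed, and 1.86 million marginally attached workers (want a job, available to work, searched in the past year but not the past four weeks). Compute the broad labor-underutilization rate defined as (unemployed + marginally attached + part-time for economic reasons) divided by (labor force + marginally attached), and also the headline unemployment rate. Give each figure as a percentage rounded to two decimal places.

Labor force = 146.56 + 4.57 = 151.13 million.
Numerator = 4.57 + 1.86 + 3.53 = 9.96 million.
Denominator = 151.13 + 1.86 = 152.99 million.
Broad rate = 9.96 / 152.99 = 6.51%.
Headline unemployment rate = 4.57 / 151.13 = 3.02%.

Broad underutilization rate ≈ 6.51%; headline unemployment rate ≈ 3.02%.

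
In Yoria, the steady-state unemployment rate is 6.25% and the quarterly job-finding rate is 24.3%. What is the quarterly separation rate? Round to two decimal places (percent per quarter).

From u* = s/(s+f): s = u·f/(1−u).
s = 0.0625 × 24.3 / (1 − 0.0625) = 1.5188 / 0.9375 ≈ 1.62% per quarter.

Separation rate ≈ 1.62% per quarter.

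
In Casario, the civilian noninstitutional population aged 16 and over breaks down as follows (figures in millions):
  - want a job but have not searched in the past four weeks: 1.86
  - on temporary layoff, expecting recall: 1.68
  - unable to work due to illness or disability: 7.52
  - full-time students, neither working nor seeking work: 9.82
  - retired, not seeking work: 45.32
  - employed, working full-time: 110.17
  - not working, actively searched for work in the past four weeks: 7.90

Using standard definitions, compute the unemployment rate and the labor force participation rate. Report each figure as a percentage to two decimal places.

Unemployment rate ≈ 8.00%; labor force participation rate ≈ 64.99%.

Employed = 110.17 million.
Unemployed = 1.68 + 7.90 = 9.58 million (jobless and actively searching, or on temporary layoff).
Labor force = 110.17 + 9.58 = 119.75 million.
Not in labor force = 1.86 + 7.52 + 9.82 + 45.32 = 64.52 million (those not working and not actively searching are outside the labor force — including those who want a job but have given up searching).
Civilian working-age population = 119.75 + 64.52 = 184.27 million.
Unemployment rate = 9.58 / 119.75 = 8.00%.
Labor force participation rate = 119.75 / 184.27 = 64.99%.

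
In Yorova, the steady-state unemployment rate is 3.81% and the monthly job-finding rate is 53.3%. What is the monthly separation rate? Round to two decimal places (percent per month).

From u* = s/(s+f): s = u·f/(1−u).
s = 0.0381 × 53.3 / (1 − 0.0381) = 2.0307 / 0.9619 ≈ 2.11% per month.

Separation rate ≈ 2.11% per month.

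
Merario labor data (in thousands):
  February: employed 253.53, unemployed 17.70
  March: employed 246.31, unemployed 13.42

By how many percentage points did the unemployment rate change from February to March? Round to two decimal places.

February: labor force = 253.53 + 17.70 = 271.23; u = 17.70/271.23 = 6.53%.
March: labor force = 246.31 + 13.42 = 259.73; u = 13.42/259.73 = 5.17%.
Change = 5.17% − 6.53% = −1.36 pp.

The unemployment rate changed by −1.36 percentage points.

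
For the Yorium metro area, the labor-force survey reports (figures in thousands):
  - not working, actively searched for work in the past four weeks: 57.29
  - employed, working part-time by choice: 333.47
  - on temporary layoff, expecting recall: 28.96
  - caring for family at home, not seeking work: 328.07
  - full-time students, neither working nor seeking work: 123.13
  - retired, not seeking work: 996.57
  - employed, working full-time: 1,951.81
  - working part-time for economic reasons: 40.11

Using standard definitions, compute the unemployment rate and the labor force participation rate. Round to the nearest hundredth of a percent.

Unemployment rate ≈ 3.58%; labor force participation rate ≈ 62.49%.

Employed = 333.47 + 1,951.81 + 40.11 = 2,325.39 thousand (anyone who worked, including part-time for economic reasons, counts as employed).
Unemployed = 57.29 + 28.96 = 86.25 thousand (jobless and actively searching, or on temporary layoff).
Labor force = 2,325.39 + 86.25 = 2,411.64 thousand.
Not in labor force = 328.07 + 123.13 + 996.57 = 1,447.77 thousand (those not working and not actively searching are outside the labor force).
Civilian working-age population = 2,411.64 + 1,447.77 = 3,859.41 thousand.
Unemployment rate = 86.25 / 2,411.64 = 3.58%.
Labor force participation rate = 2,411.64 / 3,859.41 = 62.49%.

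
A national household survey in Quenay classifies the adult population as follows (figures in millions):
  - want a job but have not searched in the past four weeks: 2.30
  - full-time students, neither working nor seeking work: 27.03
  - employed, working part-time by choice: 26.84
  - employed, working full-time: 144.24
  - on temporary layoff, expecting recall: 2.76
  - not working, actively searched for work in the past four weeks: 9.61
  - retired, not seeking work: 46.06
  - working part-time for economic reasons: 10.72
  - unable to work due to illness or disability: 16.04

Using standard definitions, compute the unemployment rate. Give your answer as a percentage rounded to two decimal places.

Employed = 26.84 + 144.24 + 10.72 = 181.80 million (anyone who worked, including part-time for economic reasons, counts as employed).
Unemployed = 2.76 + 9.61 = 12.37 million (jobless and actively searching, or on temporary layoff).
Labor force = 181.80 + 12.37 = 194.17 million.
Unemployment rate = 12.37 / 194.17 = 6.37%.

Unemployment rate ≈ 6.37%.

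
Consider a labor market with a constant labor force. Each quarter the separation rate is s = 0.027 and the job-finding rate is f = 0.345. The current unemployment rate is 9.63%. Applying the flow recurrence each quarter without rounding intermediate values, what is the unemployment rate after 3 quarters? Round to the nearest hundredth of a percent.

Unemployment rate after three quarters ≈ 7.85%.

With a fixed labor force, u_{t+1} = u_t + s·(1−u_t) − f·u_t = u_t·(1−s−f) + s.
Here 1−s−f = 0.628 and s = 0.027.
u_1 = 0.096300 × 0.628 + 0.027 = 0.087476.
u_2 = 0.087476 × 0.628 + 0.027 = 0.081935.
u_3 = 0.081935 × 0.628 + 0.027 = 0.078455.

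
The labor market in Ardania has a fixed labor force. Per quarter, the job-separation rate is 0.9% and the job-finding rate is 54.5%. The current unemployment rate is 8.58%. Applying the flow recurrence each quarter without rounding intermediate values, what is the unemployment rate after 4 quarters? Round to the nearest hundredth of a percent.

With a fixed labor force, u_{t+1} = u_t + s·(1−u_t) − f·u_t = u_t·(1−s−f) + s.
Here 1−s−f = 0.446 and s = 0.009.
u_1 = 0.085800 × 0.446 + 0.009 = 0.047267.
u_2 = 0.047267 × 0.446 + 0.009 = 0.030081.
u_3 = 0.030081 × 0.446 + 0.009 = 0.022416.
u_4 = 0.022416 × 0.446 + 0.009 = 0.018998.

Unemployment rate after four quarters ≈ 1.90%.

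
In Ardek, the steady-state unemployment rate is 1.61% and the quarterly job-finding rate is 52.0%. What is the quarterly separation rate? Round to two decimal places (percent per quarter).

Separation rate ≈ 0.85% per quarter.

From u* = s/(s+f): s = u·f/(1−u).
s = 0.0161 × 52.0 / (1 − 0.0161) = 0.8372 / 0.9839 ≈ 0.85% per quarter.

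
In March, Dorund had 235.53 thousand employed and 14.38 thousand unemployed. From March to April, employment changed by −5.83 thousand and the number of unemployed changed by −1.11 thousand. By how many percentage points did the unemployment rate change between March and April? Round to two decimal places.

March: labor force = 235.53 + 14.38 = 249.91; u = 14.38/249.91 = 5.75%.
April: labor force = 229.70 + 13.27 = 242.97; u = 13.27/242.97 = 5.46%.
Change = 5.46% − 5.75% = −0.29 pp.

The unemployment rate changed by −0.29 percentage points.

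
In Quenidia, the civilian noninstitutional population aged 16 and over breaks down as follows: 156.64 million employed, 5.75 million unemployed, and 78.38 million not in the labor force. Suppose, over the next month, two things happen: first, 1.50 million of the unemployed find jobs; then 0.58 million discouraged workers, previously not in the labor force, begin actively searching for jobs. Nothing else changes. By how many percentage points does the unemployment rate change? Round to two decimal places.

Initially, labor force = 156.64 + 5.75 = 162.39 million, so u = 5.75/162.39 = 3.54%.
After the first change, unemployed falls and employed rises by 1.50; labor force unchanged → E = 158.14, U = 4.25, labor force = 162.39 million.
After the second change, unemployed and labor force both rise by 0.58 → E = 158.14, U = 4.83, labor force = 162.97 million.
New unemployment rate = 4.83 / 162.97 = 2.96%.
Change = 2.96% − 3.54% = −0.58 percentage points.

The unemployment rate changes by −0.58 percentage points.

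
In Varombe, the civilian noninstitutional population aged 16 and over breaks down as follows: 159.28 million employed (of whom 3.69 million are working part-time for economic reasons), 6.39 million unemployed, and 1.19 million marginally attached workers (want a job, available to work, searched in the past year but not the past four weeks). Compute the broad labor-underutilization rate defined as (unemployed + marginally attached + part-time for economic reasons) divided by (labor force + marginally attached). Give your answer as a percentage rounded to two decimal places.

Labor force = 159.28 + 6.39 = 165.67 million.
Numerator = 6.39 + 1.19 + 3.69 = 11.27 million.
Denominator = 165.67 + 1.19 = 166.86 million.
Broad rate = 11.27 / 166.86 = 6.75%.

Broad underutilization rate ≈ 6.75%.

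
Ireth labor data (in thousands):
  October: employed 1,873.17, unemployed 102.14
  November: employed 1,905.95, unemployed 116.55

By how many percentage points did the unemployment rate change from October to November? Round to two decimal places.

October: labor force = 1,873.17 + 102.14 = 1,975.31; u = 102.14/1,975.31 = 5.17%.
November: labor force = 1,905.95 + 116.55 = 2,022.50; u = 116.55/2,022.50 = 5.76%.
Change = 5.76% − 5.17% = +0.59 pp.

The unemployment rate changed by +0.59 percentage points.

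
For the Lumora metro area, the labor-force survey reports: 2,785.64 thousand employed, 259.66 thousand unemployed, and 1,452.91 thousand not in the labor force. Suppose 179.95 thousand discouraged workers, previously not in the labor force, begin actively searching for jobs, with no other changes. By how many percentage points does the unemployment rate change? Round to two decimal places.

The unemployment rate changes by +5.10 percentage points.

Initially, labor force = 2,785.64 + 259.66 = 3,045.30 thousand, so u = 259.66/3,045.30 = 8.53%.
After the change, unemployed and labor force both rise by 179.95 → E = 2,785.64, U = 439.61, labor force = 3,225.25 thousand.
New unemployment rate = 439.61 / 3,225.25 = 13.63%.
Change = 13.63% − 8.53% = +5.10 percentage points.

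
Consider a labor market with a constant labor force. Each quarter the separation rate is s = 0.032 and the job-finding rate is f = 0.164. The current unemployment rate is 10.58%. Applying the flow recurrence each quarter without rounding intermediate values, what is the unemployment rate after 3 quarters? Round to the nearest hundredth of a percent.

With a fixed labor force, u_{t+1} = u_t + s·(1−u_t) − f·u_t = u_t·(1−s−f) + s.
Here 1−s−f = 0.804 and s = 0.032.
u_1 = 0.105800 × 0.804 + 0.032 = 0.117063.
u_2 = 0.117063 × 0.804 + 0.032 = 0.126119.
u_3 = 0.126119 × 0.804 + 0.032 = 0.133400.

Unemployment rate after three quarters ≈ 13.34%.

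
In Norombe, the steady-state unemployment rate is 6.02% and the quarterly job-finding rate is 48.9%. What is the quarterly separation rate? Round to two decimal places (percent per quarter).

From u* = s/(s+f): s = u·f/(1−u).
s = 0.0602 × 48.9 / (1 − 0.0602) = 2.9438 / 0.9398 ≈ 3.13% per quarter.

Separation rate ≈ 3.13% per quarter.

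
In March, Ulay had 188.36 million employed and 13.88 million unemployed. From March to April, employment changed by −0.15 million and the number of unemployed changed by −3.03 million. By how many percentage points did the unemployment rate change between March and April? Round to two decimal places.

The unemployment rate changed by −1.41 percentage points.

March: labor force = 188.36 + 13.88 = 202.24; u = 13.88/202.24 = 6.86%.
April: labor force = 188.21 + 10.85 = 199.06; u = 10.85/199.06 = 5.45%.
Change = 5.45% − 6.86% = −1.41 pp.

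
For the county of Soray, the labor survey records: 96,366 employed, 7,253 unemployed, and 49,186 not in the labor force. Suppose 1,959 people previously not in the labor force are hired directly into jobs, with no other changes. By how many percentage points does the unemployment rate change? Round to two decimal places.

Initially, labor force = 96,366 + 7,253 = 103,619, so u = 7,253/103,619 = 7.00%.
After the change, employed and labor force both rise by 1,959; unemployed unchanged → E = 98,325, U = 7,253, labor force = 105,578.
New unemployment rate = 7,253 / 105,578 = 6.87%.
Change = 6.87% − 7.00% = −0.13 percentage points.

The unemployment rate changes by −0.13 percentage points.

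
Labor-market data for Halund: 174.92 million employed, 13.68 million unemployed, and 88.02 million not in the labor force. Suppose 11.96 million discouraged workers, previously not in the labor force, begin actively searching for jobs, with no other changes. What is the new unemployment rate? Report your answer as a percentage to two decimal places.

Initially, labor force = 174.92 + 13.68 = 188.60 million, so u = 13.68/188.60 = 7.25%.
After the change, unemployed and labor force both rise by 11.96 → E = 174.92, U = 25.64, labor force = 200.56 million.
New unemployment rate = 25.64 / 200.56 = 12.78%.

New unemployment rate ≈ 12.78%.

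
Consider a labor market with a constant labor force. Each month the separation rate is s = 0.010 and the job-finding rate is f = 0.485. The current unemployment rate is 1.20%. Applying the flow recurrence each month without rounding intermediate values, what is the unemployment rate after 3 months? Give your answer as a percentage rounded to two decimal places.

Unemployment rate after three months ≈ 1.91%.

With a fixed labor force, u_{t+1} = u_t + s·(1−u_t) − f·u_t = u_t·(1−s−f) + s.
Here 1−s−f = 0.505 and s = 0.010.
u_1 = 0.012000 × 0.505 + 0.010 = 0.016060.
u_2 = 0.016060 × 0.505 + 0.010 = 0.018110.
u_3 = 0.018110 × 0.505 + 0.010 = 0.019146.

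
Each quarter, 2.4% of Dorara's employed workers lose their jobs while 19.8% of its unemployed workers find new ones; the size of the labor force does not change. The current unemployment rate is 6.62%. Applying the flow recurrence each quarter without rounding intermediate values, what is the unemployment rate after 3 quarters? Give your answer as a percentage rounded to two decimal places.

Unemployment rate after three quarters ≈ 8.84%.

With a fixed labor force, u_{t+1} = u_t + s·(1−u_t) − f·u_t = u_t·(1−s−f) + s.
Here 1−s−f = 0.778 and s = 0.024.
u_1 = 0.066200 × 0.778 + 0.024 = 0.075504.
u_2 = 0.075504 × 0.778 + 0.024 = 0.082742.
u_3 = 0.082742 × 0.778 + 0.024 = 0.088373.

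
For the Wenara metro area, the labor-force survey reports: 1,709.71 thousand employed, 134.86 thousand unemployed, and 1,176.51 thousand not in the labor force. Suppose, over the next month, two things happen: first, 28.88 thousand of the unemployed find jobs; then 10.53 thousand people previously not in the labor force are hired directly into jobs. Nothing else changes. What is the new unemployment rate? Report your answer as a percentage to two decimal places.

New unemployment rate ≈ 5.71%.

Initially, labor force = 1,709.71 + 134.86 = 1,844.57 thousand, so u = 134.86/1,844.57 = 7.31%.
After the first change, unemployed falls and employed rises by 28.88; labor force unchanged → E = 1,738.59, U = 105.98, labor force = 1,844.57 thousand.
After the second change, employed and labor force both rise by 10.53; unemployed unchanged → E = 1,749.12, U = 105.98, labor force = 1,855.10 thousand.
New unemployment rate = 105.98 / 1,855.10 = 5.71%.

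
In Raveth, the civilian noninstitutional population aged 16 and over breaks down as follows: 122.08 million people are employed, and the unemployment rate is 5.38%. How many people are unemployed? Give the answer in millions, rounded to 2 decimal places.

Let U be the number unemployed. The labor force is E + U, and U/(E+U) = 0.0538.
So U = 0.0538 × 122.08 / (1 − 0.0538) = 6.5679 / 0.9462 ≈ 6.94 million.

About 6.94 million are unemployed.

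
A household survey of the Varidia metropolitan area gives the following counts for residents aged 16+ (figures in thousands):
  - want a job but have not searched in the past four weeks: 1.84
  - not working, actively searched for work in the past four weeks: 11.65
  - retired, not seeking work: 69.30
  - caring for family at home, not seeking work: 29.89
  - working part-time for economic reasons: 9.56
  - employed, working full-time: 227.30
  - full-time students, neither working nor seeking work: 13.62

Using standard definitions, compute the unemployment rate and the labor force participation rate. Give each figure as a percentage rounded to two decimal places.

Unemployment rate ≈ 4.69%; labor force participation rate ≈ 68.43%.

Employed = 9.56 + 227.30 = 236.86 thousand (anyone who worked, including part-time for economic reasons, counts as employed).
Unemployed = 11.65 thousand.
Labor force = 236.86 + 11.65 = 248.51 thousand.
Not in labor force = 1.84 + 69.30 + 29.89 + 13.62 = 114.65 thousand (those not working and not actively searching are outside the labor force — including those who want a job but have given up searching).
Civilian working-age population = 248.51 + 114.65 = 363.16 thousand.
Unemployment rate = 11.65 / 248.51 = 4.69%.
Labor force participation rate = 248.51 / 363.16 = 68.43%.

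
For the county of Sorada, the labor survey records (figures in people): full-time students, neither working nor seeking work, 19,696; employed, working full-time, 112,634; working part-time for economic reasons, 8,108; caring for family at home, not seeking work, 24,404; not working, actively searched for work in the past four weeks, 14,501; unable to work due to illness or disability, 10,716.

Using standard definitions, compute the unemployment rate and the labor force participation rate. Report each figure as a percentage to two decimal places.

Employed = 112,634 + 8,108 = 120,742 (anyone who worked, including part-time for economic reasons, counts as employed).
Unemployed = 14,501.
Labor force = 120,742 + 14,501 = 135,243.
Not in labor force = 19,696 + 24,404 + 10,716 = 54,816 (those not working and not actively searching are outside the labor force).
Civilian working-age population = 135,243 + 54,816 = 190,059.
Unemployment rate = 14,501 / 135,243 = 10.72%.
Labor force participation rate = 135,243 / 190,059 = 71.16%.

Unemployment rate ≈ 10.72%; labor force participation rate ≈ 71.16%.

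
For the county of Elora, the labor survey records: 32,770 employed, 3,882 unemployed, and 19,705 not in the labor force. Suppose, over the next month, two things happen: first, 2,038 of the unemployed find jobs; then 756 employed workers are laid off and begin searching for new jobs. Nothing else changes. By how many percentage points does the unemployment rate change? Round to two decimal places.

Initially, labor force = 32,770 + 3,882 = 36,652, so u = 3,882/36,652 = 10.59%.
After the first change, unemployed falls and employed rises by 2,038; labor force unchanged → E = 34,808, U = 1,844, labor force = 36,652.
After the second change, employed falls and unemployed rises by 756; labor force unchanged → E = 34,052, U = 2,600, labor force = 36,652.
New unemployment rate = 2,600 / 36,652 = 7.09%.
Change = 7.09% − 10.59% = −3.50 percentage points.

The unemployment rate changes by −3.50 percentage points.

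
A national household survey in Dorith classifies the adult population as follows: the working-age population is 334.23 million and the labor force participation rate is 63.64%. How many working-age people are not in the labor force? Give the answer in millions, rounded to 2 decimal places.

Share not in the labor force = 1 − 0.6364 = 0.3636.
Not in labor force = 0.3636 × 334.23 ≈ 121.53 million.

About 121.53 million are not in the labor force.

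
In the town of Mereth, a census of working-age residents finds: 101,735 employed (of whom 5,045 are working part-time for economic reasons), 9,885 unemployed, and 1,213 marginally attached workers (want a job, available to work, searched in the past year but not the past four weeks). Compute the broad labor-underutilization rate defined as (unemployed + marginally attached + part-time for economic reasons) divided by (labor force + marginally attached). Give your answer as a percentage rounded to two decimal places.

Labor force = 101,735 + 9,885 = 111,620.
Numerator = 9,885 + 1,213 + 5,045 = 16,143.
Denominator = 111,620 + 1,213 = 112,833.
Broad rate = 16,143 / 112,833 = 14.31%.

Broad underutilization rate ≈ 14.31%.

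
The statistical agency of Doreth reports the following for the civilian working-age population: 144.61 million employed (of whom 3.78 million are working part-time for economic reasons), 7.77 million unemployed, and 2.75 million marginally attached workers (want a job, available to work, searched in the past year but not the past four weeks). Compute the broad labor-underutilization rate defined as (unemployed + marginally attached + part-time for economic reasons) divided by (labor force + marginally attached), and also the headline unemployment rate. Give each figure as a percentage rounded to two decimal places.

Labor force = 144.61 + 7.77 = 152.38 million.
Numerator = 7.77 + 2.75 + 3.78 = 14.30 million.
Denominator = 152.38 + 2.75 = 155.13 million.
Broad rate = 14.30 / 155.13 = 9.22%.
Headline unemployment rate = 7.77 / 152.38 = 5.10%.

Broad underutilization rate ≈ 9.22%; headline unemployment rate ≈ 5.10%.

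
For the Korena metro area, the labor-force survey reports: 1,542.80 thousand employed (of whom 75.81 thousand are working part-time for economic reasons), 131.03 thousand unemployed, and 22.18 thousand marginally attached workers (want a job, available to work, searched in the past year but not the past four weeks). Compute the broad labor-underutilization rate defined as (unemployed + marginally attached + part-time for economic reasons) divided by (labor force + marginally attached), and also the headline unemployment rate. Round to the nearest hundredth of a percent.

Broad underutilization rate ≈ 13.50%; headline unemployment rate ≈ 7.83%.

Labor force = 1,542.80 + 131.03 = 1,673.83 thousand.
Numerator = 131.03 + 22.18 + 75.81 = 229.02 thousand.
Denominator = 1,673.83 + 22.18 = 1,696.01 thousand.
Broad rate = 229.02 / 1,696.01 = 13.50%.
Headline unemployment rate = 131.03 / 1,673.83 = 7.83%.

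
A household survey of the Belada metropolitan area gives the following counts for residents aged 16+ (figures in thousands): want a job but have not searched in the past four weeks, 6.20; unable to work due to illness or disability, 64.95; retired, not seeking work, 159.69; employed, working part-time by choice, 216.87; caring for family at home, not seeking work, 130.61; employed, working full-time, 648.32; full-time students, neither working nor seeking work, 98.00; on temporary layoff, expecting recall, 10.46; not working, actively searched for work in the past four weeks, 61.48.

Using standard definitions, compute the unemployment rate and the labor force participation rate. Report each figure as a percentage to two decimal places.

Employed = 216.87 + 648.32 = 865.19 thousand.
Unemployed = 10.46 + 61.48 = 71.94 thousand (jobless and actively searching, or on temporary layoff).
Labor force = 865.19 + 71.94 = 937.13 thousand.
Not in labor force = 6.20 + 64.95 + 159.69 + 130.61 + 98.00 = 459.45 thousand (those not working and not actively searching are outside the labor force — including those who want a job but have given up searching).
Civilian working-age population = 937.13 + 459.45 = 1,396.58 thousand.
Unemployment rate = 71.94 / 937.13 = 7.68%.
Labor force participation rate = 937.13 / 1,396.58 = 67.10%.

Unemployment rate ≈ 7.68%; labor force participation rate ≈ 67.10%.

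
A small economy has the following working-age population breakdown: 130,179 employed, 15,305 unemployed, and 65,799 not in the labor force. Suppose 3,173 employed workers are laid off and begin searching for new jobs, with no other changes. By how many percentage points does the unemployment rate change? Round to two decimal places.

Initially, labor force = 130,179 + 15,305 = 145,484, so u = 15,305/145,484 = 10.52%.
After the change, employed falls and unemployed rises by 3,173; labor force unchanged → E = 127,006, U = 18,478, labor force = 145,484.
New unemployment rate = 18,478 / 145,484 = 12.70%.
Change = 12.70% − 10.52% = +2.18 percentage points.

The unemployment rate changes by +2.18 percentage points.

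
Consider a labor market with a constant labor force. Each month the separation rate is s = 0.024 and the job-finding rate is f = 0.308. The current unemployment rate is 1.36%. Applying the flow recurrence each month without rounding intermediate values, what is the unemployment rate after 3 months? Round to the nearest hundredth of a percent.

With a fixed labor force, u_{t+1} = u_t + s·(1−u_t) − f·u_t = u_t·(1−s−f) + s.
Here 1−s−f = 0.668 and s = 0.024.
u_1 = 0.013600 × 0.668 + 0.024 = 0.033085.
u_2 = 0.033085 × 0.668 + 0.024 = 0.046101.
u_3 = 0.046101 × 0.668 + 0.024 = 0.054795.

Unemployment rate after three months ≈ 5.48%.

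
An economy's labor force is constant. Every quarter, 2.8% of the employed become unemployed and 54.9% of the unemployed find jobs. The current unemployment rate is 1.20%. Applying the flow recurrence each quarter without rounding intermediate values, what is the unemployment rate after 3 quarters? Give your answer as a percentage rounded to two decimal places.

With a fixed labor force, u_{t+1} = u_t + s·(1−u_t) − f·u_t = u_t·(1−s−f) + s.
Here 1−s−f = 0.423 and s = 0.028.
u_1 = 0.012000 × 0.423 + 0.028 = 0.033076.
u_2 = 0.033076 × 0.423 + 0.028 = 0.041991.
u_3 = 0.041991 × 0.423 + 0.028 = 0.045762.

Unemployment rate after three quarters ≈ 4.58%.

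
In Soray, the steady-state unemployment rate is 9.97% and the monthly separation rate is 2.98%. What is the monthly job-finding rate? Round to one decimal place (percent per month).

Job-finding rate ≈ 26.9% per month.

From u* = s/(s+f): f = s·(1−u)/u.
f = 2.98 × (1 − 0.0997) / 0.0997 = 2.6829 / 0.0997 ≈ 26.9% per month.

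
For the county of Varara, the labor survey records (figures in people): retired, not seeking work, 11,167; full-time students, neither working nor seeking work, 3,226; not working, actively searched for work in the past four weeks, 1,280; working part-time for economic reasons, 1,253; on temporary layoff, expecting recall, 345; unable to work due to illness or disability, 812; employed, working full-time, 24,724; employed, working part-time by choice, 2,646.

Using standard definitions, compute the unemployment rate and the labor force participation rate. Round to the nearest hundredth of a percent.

Employed = 1,253 + 24,724 + 2,646 = 28,623 (anyone who worked, including part-time for economic reasons, counts as employed).
Unemployed = 1,280 + 345 = 1,625 (jobless and actively searching, or on temporary layoff).
Labor force = 28,623 + 1,625 = 30,248.
Not in labor force = 11,167 + 3,226 + 812 = 15,205 (those not working and not actively searching are outside the labor force).
Civilian working-age population = 30,248 + 15,205 = 45,453.
Unemployment rate = 1,625 / 30,248 = 5.37%.
Labor force participation rate = 30,248 / 45,453 = 66.55%.

Unemployment rate ≈ 5.37%; labor force participation rate ≈ 66.55%.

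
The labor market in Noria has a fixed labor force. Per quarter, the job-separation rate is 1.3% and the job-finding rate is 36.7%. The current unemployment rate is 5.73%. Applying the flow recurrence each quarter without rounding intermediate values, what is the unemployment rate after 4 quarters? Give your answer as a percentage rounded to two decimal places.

With a fixed labor force, u_{t+1} = u_t + s·(1−u_t) − f·u_t = u_t·(1−s−f) + s.
Here 1−s−f = 0.620 and s = 0.013.
u_1 = 0.057300 × 0.620 + 0.013 = 0.048526.
u_2 = 0.048526 × 0.620 + 0.013 = 0.043086.
u_3 = 0.043086 × 0.620 + 0.013 = 0.039713.
u_4 = 0.039713 × 0.620 + 0.013 = 0.037622.

Unemployment rate after four quarters ≈ 3.76%.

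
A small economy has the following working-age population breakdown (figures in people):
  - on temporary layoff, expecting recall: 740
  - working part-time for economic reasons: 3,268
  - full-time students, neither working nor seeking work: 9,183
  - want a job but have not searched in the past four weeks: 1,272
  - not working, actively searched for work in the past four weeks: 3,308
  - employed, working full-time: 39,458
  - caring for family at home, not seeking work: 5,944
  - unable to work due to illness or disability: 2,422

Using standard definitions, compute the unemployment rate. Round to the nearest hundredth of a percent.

Employed = 3,268 + 39,458 = 42,726 (anyone who worked, including part-time for economic reasons, counts as employed).
Unemployed = 740 + 3,308 = 4,048 (jobless and actively searching, or on temporary layoff).
Labor force = 42,726 + 4,048 = 46,774.
Unemployment rate = 4,048 / 46,774 = 8.65%.

Unemployment rate ≈ 8.65%.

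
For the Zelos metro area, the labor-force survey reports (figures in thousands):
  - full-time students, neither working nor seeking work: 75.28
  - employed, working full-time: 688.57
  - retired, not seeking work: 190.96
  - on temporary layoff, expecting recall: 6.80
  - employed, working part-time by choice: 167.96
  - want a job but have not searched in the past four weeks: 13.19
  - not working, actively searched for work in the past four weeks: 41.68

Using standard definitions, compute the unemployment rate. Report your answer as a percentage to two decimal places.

Unemployment rate ≈ 5.36%.

Employed = 688.57 + 167.96 = 856.53 thousand.
Unemployed = 6.80 + 41.68 = 48.48 thousand (jobless and actively searching, or on temporary layoff).
Labor force = 856.53 + 48.48 = 905.01 thousand.
Unemployment rate = 48.48 / 905.01 = 5.36%.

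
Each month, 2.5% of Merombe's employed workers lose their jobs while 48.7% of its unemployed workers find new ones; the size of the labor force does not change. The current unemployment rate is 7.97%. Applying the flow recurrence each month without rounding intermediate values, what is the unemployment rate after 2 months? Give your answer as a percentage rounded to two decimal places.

Unemployment rate after two months ≈ 5.62%.

With a fixed labor force, u_{t+1} = u_t + s·(1−u_t) − f·u_t = u_t·(1−s−f) + s.
Here 1−s−f = 0.488 and s = 0.025.
u_1 = 0.079700 × 0.488 + 0.025 = 0.063894.
u_2 = 0.063894 × 0.488 + 0.025 = 0.056180.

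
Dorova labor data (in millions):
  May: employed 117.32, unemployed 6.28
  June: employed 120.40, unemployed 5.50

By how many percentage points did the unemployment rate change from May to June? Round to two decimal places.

May: labor force = 117.32 + 6.28 = 123.60; u = 6.28/123.60 = 5.08%.
June: labor force = 120.40 + 5.50 = 125.90; u = 5.50/125.90 = 4.37%.
Change = 4.37% − 5.08% = −0.71 pp.

The unemployment rate changed by −0.71 percentage points.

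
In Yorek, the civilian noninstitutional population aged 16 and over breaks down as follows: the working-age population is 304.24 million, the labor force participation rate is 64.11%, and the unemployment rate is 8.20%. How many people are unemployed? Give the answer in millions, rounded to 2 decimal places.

Labor force = 0.6411 × 304.24 = 195.05 million.
Unemployed = 0.0820 × 195.05 ≈ 15.99 million.

About 15.99 million are unemployed.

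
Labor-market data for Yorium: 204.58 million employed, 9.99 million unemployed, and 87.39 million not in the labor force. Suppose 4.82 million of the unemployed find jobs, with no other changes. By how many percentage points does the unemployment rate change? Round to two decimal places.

Initially, labor force = 204.58 + 9.99 = 214.57 million, so u = 9.99/214.57 = 4.66%.
After the change, unemployed falls and employed rises by 4.82; labor force unchanged → E = 209.40, U = 5.17, labor force = 214.57 million.
New unemployment rate = 5.17 / 214.57 = 2.41%.
Change = 2.41% − 4.66% = −2.25 percentage points.

The unemployment rate changes by −2.25 percentage points.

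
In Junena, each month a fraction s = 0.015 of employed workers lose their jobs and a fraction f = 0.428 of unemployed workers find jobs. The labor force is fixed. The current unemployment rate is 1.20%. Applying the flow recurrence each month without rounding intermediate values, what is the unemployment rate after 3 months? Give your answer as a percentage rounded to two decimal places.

With a fixed labor force, u_{t+1} = u_t + s·(1−u_t) − f·u_t = u_t·(1−s−f) + s.
Here 1−s−f = 0.557 and s = 0.015.
u_1 = 0.012000 × 0.557 + 0.015 = 0.021684.
u_2 = 0.021684 × 0.557 + 0.015 = 0.027078.
u_3 = 0.027078 × 0.557 + 0.015 = 0.030082.

Unemployment rate after three months ≈ 3.01%.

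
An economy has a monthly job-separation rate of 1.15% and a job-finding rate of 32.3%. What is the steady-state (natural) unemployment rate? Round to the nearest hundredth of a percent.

Steady-state unemployment rate ≈ 3.44%.

At steady state the flows balance: s·E = f·U, so U/(E+U) = s/(s+f).
u* = 1.15 / (1.15 + 32.3) = 1.15 / 33.45 = 3.44%.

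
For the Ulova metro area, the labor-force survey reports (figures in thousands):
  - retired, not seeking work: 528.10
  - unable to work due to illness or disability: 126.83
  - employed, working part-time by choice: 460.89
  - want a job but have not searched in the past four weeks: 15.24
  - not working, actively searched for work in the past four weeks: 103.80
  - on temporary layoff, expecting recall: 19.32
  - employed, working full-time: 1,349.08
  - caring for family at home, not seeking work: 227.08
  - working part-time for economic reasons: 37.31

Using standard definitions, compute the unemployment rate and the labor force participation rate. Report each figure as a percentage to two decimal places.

Unemployment rate ≈ 6.25%; labor force participation rate ≈ 68.71%.

Employed = 460.89 + 1,349.08 + 37.31 = 1,847.28 thousand (anyone who worked, including part-time for economic reasons, counts as employed).
Unemployed = 103.80 + 19.32 = 123.12 thousand (jobless and actively searching, or on temporary layoff).
Labor force = 1,847.28 + 123.12 = 1,970.40 thousand.
Not in labor force = 528.10 + 126.83 + 15.24 + 227.08 = 897.25 thousand (those not working and not actively searching are outside the labor force — including those who want a job but have given up searching).
Civilian working-age population = 1,970.40 + 897.25 = 2,867.65 thousand.
Unemployment rate = 123.12 / 1,970.40 = 6.25%.
Labor force participation rate = 1,970.40 / 2,867.65 = 68.71%.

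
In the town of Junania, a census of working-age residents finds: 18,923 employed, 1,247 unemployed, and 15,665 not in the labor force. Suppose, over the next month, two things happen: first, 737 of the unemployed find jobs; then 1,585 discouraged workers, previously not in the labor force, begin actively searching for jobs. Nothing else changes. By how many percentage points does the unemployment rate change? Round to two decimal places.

The unemployment rate changes by +3.45 percentage points.

Initially, labor force = 18,923 + 1,247 = 20,170, so u = 1,247/20,170 = 6.18%.
After the first change, unemployed falls and employed rises by 737; labor force unchanged → E = 19,660, U = 510, labor force = 20,170.
After the second change, unemployed and labor force both rise by 1,585 → E = 19,660, U = 2,095, labor force = 21,755.
New unemployment rate = 2,095 / 21,755 = 9.63%.
Change = 9.63% − 6.18% = +3.45 percentage points.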